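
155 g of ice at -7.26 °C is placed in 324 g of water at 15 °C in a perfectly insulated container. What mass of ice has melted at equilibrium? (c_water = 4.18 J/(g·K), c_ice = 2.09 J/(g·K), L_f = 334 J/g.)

m_melted ≈ 53.8 g

Cooling the water to 0 °C releases 324·4.18·15 = 20315 J.
Warming the ice to 0 °C takes 155·2.09·7.26 = 2351.9 J, leaving 17963 J for melting.
To melt every bit of ice: 155·334 = 51770 J.
Since 17963 < 51770 J, not all the ice melts; equilibrium is at 0 °C.
m_melted·334 = 17963  ⇒  m_melted ≈ 53.78 g.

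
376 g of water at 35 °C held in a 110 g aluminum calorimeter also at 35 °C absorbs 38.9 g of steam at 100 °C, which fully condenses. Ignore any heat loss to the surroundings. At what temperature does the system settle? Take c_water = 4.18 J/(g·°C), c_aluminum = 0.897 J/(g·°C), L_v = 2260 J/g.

Sum of m c ΔT and latent-heat terms is zero:
latent heat released on condensation: 38.9·2260 = 87914
  condensate cools 100→T: 38.9·4.18·(T − 100) = 162.6(T − 100)
  original water: 1571.7(T − 35)
  cup: 98.67(T − 35)
1833 T = 87914 + 16260 + 58462 = 162636
T ≈ 88.73 °C, under the boiling point, so the assumption holds.

T_f ≈ 88.7 °C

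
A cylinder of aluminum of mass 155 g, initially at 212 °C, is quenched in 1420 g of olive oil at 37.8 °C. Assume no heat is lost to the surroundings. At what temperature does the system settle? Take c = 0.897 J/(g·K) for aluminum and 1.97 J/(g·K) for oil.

T_f ≈ 46.0 °C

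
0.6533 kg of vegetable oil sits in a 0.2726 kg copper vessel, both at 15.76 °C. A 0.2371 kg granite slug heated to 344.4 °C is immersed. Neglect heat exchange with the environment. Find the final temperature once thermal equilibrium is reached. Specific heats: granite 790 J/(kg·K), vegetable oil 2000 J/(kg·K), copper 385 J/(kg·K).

T_f ≈ 54.3 °C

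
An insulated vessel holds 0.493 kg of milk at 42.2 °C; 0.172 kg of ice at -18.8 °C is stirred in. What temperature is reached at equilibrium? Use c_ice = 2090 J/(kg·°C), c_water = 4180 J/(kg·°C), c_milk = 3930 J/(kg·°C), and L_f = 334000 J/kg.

Setting the total heat transfer to zero:
ice -18.8→0 °C: 0.172×2090×18.8 = 6758.2; fusion: m_ice L_f = 0.172×334000 = 57448; meltwater 0→T: 0.172×4180×T = 718.96 T; milk: 1937.5(T − 42.2)
2656.4 T = 81762 − 64206 = 17556
T ≈ 6.61 °C — above 0 °C, consistent with complete melting.

T_f ≈ 6.6 °C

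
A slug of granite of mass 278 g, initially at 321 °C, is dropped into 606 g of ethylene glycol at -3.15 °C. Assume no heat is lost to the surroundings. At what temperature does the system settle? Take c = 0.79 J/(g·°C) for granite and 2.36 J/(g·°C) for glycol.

Net heat exchanged in the isolated system is zero:
278×0.79×(T − 321) + 606×2.36×(T − (-3.15)) = 0
1649.8 T = 65993
T = 65993 / 1649.8 = 40 °C

T_f ≈ 40.0 °C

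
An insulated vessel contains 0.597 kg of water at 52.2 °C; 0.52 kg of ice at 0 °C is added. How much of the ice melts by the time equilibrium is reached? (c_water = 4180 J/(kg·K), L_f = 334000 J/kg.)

m_melted ≈ 0.39 kg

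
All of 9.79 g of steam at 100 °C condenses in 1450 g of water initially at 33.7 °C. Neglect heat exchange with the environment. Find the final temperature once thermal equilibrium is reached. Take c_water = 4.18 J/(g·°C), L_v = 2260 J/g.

Energy conservation, ΣQ = 0:
condense steam: −9.79×2260 = −22125; condensed water 100 °C→T: 40.92(T − 100); water warms: 1450×4.18×(T − 33.7) = 6061(T − 33.7)
6101.9 T = 22125 + 4092.2 + 204256 = 230473
T ≈ 37.77 °C (< 100 °C, so full condensation is consistent).

T_f ≈ 37.8 °C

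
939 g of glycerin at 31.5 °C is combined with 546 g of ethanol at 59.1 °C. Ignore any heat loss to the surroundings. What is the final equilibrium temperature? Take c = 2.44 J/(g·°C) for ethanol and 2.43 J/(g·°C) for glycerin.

Taking heat into each body as positive, Σ m c ΔT = 0:
546×2.44×(T − 59.1) + 939×2.43×(T − 31.5) = 0
3614 T = 150611
T = 150611/3614 ≈ 41.67 °C

T_f ≈ 41.7 °C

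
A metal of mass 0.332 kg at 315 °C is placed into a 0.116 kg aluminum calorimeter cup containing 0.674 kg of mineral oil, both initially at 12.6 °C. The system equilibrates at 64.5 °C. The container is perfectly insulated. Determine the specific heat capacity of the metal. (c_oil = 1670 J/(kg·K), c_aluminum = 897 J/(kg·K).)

c ≈ 767 J/(kg·K)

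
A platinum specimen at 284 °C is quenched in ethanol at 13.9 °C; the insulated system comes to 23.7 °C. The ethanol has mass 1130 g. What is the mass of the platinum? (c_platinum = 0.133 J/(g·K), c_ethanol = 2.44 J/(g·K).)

m ≈ 780 g

Heat gained plus heat lost sum to zero:
m·0.133·(23.7 − 284) + 1130·2.44·(23.7 − 13.9) = 0
-34.62 m = -27021
m = -27021/-34.62 ≈ 780.5 g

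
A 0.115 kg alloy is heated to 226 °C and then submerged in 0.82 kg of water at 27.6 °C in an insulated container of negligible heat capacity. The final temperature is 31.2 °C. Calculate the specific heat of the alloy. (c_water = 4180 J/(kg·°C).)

c ≈ 551 J/(kg·°C)

Conservation of energy gives ΣQ = 0:
0.115×c×(31.2 − 226) + 0.82×4180×(31.2 − 27.6) = 0
-22.4 c = -12339
c = -12339/-22.4 ≈ 550.8 J/(kg·°C)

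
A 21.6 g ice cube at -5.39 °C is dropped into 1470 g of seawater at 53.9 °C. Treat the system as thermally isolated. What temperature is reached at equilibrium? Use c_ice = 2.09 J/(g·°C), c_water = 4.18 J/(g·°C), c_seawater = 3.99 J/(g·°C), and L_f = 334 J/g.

T_f ≈ 51.8 °C

Conservation of energy gives ΣQ = 0:
ice -5.39→0 °C: 21.6×2.09×5.39 = 243.33; fusion: m_ice L_f = 21.6×334 = 7214.4; meltwater 0→T: 21.6×4.18×T = 90.29 T; seawater: 5865.3(T − 53.9)
5955.6 T = 316140 − 7457.7 = 308682
T ≈ 51.83 °C — above 0 °C, consistent with complete melting.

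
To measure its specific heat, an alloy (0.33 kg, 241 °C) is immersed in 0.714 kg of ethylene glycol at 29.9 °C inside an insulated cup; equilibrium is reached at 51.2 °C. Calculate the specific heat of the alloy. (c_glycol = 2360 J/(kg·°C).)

c ≈ 573 J/(kg·°C)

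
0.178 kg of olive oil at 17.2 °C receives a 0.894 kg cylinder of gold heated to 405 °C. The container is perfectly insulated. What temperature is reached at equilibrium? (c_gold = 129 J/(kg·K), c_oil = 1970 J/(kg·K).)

T_f ≈ 113.2 °C

|Q_gold| = |Q_oil|:
0.894×129×(405 − T) = 0.178×1970×(T − 17.2)
115.33(405 − T) = 350.66(T − 17.2)
465.99 T = 52738  ⇒  T ≈ 113.18 °C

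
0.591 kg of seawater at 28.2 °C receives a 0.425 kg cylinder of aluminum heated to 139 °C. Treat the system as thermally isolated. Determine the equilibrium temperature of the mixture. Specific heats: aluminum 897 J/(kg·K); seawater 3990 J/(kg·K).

T_f ≈ 43.6 °C

Conservation of energy gives ΣQ = 0:
0.425×897×(T − 139) + 0.591×3990×(T − 28.2) = 0
381.22(T − 139) + 2358.1(T − 28.2) = 0
2739.3 T = 119488
T = 119488 / 2739.3 = 43.6 °C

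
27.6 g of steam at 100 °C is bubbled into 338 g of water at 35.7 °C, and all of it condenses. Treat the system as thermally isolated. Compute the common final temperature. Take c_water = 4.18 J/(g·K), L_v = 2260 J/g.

T_f ≈ 81.4 °C

Energy conservation, ΣQ = 0:
condense steam: −27.6×2260 = −62376
  condensed water 100 °C→T: 115.37(T − 100)
  water warms: 338×4.18×(T − 35.7) = 1412.8(T − 35.7)
1528.2 T = 62376 + 11537 + 50438 = 124351
T ≈ 81.37 °C, under the boiling point, so the assumption holds.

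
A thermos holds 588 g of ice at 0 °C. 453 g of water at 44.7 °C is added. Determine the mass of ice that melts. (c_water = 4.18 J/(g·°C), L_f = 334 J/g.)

m_melted ≈ 253 g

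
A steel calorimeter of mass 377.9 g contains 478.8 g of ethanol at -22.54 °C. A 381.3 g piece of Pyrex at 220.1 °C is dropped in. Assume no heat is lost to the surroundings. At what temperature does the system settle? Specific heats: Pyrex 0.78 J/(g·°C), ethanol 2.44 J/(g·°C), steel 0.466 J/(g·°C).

Let T be the final temperature. ΣQ_i = 0:
381.3×0.78×(T − 220.1) + 478.8×2.44×(T − (-22.54)) + 377.9×0.466×(T − (-22.54)) = 0
297.41(T − 220.1) + 1168.3(T − (-22.54)) + 176.1(T − (-22.54)) = 0
1641.8 T = 35159
T ≈ 21.41 °C

T_f ≈ 21.4 °C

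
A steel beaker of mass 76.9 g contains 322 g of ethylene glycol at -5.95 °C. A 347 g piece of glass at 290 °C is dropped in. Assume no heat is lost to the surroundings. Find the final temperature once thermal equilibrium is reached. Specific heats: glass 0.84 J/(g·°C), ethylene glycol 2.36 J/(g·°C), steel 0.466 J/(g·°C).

T_f ≈ 73.4 °C

T_f = Σ m_i c_i T_i / Σ m_i c_i:
T_f = (291.48*290 + 759.92*(-5.95) + 35.84*(-5.95)) / (291.48 + 759.92 + 35.84)
    = 79794 / 1087.2 ≈ 73.39 °C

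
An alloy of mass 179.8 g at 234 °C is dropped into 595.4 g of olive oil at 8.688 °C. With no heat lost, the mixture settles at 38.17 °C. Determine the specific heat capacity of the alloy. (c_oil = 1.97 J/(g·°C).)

c ≈ 0.982 J/(g·°C)

Heat lost by the alloy = heat gained by the oil:
179.8×c×(234 − 38.17) = 595.4×1.97×(38.17 − 8.688)
35210 c = 34581  ⇒  c ≈ 0.9821 J/(g·°C)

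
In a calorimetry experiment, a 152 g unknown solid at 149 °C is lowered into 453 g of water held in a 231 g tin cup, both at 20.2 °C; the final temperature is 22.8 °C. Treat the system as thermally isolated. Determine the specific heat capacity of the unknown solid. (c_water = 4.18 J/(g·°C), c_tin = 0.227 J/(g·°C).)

c ≈ 0.264 J/(g·°C)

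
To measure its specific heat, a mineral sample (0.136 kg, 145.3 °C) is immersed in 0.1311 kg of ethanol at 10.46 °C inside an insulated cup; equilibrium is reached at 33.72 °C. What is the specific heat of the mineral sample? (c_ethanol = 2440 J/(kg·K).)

Heat lost by the mineral sample = heat gained by the ethanol:
0.136·c·(145.3 − 33.72) = 0.1311·2440·(33.72 − 10.46)
15.17 c = 7440.5  ⇒  c ≈ 490.3 J/(kg·K)

c ≈ 490 J/(kg·K)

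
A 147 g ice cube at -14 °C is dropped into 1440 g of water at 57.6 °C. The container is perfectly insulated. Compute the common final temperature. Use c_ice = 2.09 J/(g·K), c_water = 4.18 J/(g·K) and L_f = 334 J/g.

T_f ≈ 44.2 °C

Energy balance with sensible and latent terms:
ice -14→0 °C: 147×2.09×14 = 4301.2; melt ice: 147×334 = 49098; warm the meltwater: 614.46 T; water cools: 1440×4.18×(T − 57.6) = 6019.2(T − 57.6)
6633.7 T = 346706 − 53399 = 293307
T ≈ 44.21 °C (positive, so assuming full melt was valid).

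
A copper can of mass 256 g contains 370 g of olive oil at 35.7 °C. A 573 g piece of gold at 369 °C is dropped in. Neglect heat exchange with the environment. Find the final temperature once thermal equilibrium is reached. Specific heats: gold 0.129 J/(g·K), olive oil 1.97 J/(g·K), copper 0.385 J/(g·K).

Net heat exchanged in the isolated system is zero:
573·0.129·(T − 369) + 370·1.97·(T − 35.7) + 256·0.385·(T − 35.7) = 0
901.38 T = 56816
T ≈ 63.03 °C

T_f ≈ 63.0 °C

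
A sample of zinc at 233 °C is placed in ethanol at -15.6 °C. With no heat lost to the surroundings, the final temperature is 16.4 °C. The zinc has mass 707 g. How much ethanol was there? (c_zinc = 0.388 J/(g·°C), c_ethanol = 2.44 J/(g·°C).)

m ≈ 761 g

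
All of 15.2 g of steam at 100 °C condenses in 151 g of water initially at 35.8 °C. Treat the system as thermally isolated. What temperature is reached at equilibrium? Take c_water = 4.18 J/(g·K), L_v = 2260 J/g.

T_f ≈ 91.1 °C

Energy conservation, ΣQ = 0:
condense steam: −15.2×2260 = −34352; condensate cools 100→T: 15.2×4.18×(T − 100) = 63.54(T − 100); original water: 631.18(T − 35.8)
694.72 T = 34352 + 6353.6 + 22596 = 63302
T ≈ 91.12 °C — below 100 °C, confirming all the steam condensed.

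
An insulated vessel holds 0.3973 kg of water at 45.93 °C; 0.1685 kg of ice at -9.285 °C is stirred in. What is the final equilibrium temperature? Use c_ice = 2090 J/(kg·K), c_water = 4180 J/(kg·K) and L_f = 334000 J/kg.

T_f ≈ 7.1 °C

Heat gained plus heat lost sum to zero:
warm ice to 0 °C: 0.1685×2090×(0 − (-9.285)) = 3269.9
  fusion: m_ice L_f = 0.1685×334000 = 56279
  meltwater 0→T: 0.1685×4180×T = 704.33 T
  water: 1660.7(T − 45.93)
2365 T = 76277 − 59549 = 16728
T ≈ 7.07 °C — above 0 °C, consistent with complete melting.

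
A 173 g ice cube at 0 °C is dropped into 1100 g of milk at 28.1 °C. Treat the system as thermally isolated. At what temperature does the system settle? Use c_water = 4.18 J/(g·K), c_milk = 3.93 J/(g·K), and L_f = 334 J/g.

T_f ≈ 12.6 °C

Net heat exchanged in the isolated system is zero:
latent heat to melt: 173×334 = 57782
  warm the meltwater: 723.14 T
  milk cools: 1100×3.93×(T − 28.1) = 4323(T − 28.1)
5046.1 T = 121476 − 57782 = 63694
T ≈ 12.62 °C. Since T > 0 °C, the all-ice-melts assumption holds.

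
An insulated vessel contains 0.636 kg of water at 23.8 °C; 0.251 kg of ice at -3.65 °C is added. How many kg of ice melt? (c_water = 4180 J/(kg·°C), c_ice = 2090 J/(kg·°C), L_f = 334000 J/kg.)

Heat available from the water dropping to 0 °C: 0.636×4180×23.8 = 63272 J.
Of that, 0.251×2090×3.65 = 1914.8 J goes to bring the ice to 0 °C, leaving 61357 J.
Melting all 0.251 kg of ice would need 0.251×334000 = 83834 J.
Since 61357 < 83834 J, not all the ice melts; equilibrium is at 0 °C.
Mass melted = 61357/334000 ≈ 0.1837 kg.

m_melted ≈ 0.184 kg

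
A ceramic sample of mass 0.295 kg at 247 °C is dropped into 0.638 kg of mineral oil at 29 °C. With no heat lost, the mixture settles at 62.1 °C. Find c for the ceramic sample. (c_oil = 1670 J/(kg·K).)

Heat lost by the ceramic sample = heat gained by the oil:
0.295·c·(247 − 62.1) = 0.638·1670·(62.1 − 29)
54.55 c = 35267  ⇒  c ≈ 646.6 J/(kg·K)

c ≈ 647 J/(kg·K)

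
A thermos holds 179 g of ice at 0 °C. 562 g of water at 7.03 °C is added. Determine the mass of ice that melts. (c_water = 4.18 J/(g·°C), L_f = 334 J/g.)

m_melted ≈ 49.4 g

Heat available from the water dropping to 0 °C: 562×4.18×7.03 = 16515 J.
To melt every bit of ice: 179×334 = 59786 J.
That's not enough to melt it all — equilibrium is at 0 °C with ice remaining.
m_melted×334 = 16515  ⇒  m_melted ≈ 49.44 g.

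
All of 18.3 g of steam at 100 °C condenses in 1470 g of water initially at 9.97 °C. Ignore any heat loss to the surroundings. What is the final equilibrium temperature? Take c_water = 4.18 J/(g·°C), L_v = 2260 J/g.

Taking heat into each body as positive, Σ m c ΔT = 0:
steam→water at 100 °C releases m L_v = 18.3×2260 = 41358
  condensate cools 100→T: 18.3×4.18×(T − 100) = 76.49(T − 100)
  original water: 6144.6(T − 9.97)
6221.1 T = 41358 + 7649.4 + 61262 = 110269
T ≈ 17.73 °C (< 100 °C, so full condensation is consistent).

T_f ≈ 17.7 °C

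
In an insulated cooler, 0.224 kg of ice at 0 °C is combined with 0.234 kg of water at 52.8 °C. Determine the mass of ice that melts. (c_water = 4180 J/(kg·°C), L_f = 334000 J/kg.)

Heat available from the water dropping to 0 °C: 0.234×4180×52.8 = 51645 J.
To melt every bit of ice: 0.224×334000 = 74816 J.
Since 51645 < 74816 J, not all the ice melts; equilibrium is at 0 °C.
Mass melted = 51645/334000 ≈ 0.1546 kg.

m_melted ≈ 0.155 kg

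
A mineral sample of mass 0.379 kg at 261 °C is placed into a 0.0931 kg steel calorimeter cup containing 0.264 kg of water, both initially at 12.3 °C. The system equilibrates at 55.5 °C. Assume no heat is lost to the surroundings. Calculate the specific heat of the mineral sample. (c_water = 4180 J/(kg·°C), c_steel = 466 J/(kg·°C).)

Energy conservation, ΣQ = 0:
0.379·c·(55.5 − 261) + 0.264·4180·(55.5 − 12.3) + 0.0931·466·(55.5 − 12.3) = 0
-77.88 c = -49546
c = -49546/-77.88 ≈ 636.2 J/(kg·°C)

c ≈ 636 J/(kg·°C)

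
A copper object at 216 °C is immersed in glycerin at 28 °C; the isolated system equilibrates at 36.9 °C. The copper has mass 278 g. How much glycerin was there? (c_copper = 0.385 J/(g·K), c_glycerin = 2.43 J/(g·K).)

m ≈ 886 g

Taking heat into each body as positive, Σ m c ΔT = 0:
278·0.385·(36.9 − 216) + m·2.43·(36.9 − 28) = 0
21.63 m = 19169
m = 19169/21.63 ≈ 886.3 g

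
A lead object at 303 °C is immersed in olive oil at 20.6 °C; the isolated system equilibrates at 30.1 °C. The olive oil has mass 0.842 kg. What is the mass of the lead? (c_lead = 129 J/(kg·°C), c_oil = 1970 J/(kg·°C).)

Heat lost by the lead = heat gained by the oil:
m×129×(303 − 30.1) = 0.842×1970×(30.1 − 20.6)
35204 m = 15758  ⇒  m ≈ 0.4476 kg

m ≈ 0.448 kg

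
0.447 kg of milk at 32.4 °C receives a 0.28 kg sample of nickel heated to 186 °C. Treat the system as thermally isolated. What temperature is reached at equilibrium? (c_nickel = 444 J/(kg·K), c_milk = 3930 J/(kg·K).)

Heat gained plus heat lost sum to zero:
0.28·444·(T − 186) + 0.447·3930·(T − 32.4) = 0
124.32(T − 186) + 1756.7(T − 32.4) = 0
1881 T = 80041
T ≈ 42.55 °C

T_f ≈ 42.6 °C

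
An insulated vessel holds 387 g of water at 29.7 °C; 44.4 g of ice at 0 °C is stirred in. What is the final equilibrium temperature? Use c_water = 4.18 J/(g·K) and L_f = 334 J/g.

T_f ≈ 18.4 °C

Setting the total heat transfer to zero:
fusion: m_ice L_f = 44.4×334 = 14830; meltwater 0→T: 44.4×4.18×T = 185.59 T; water: 1617.7(T − 29.7)
1803.3 T = 48045 − 14830 = 33215
T ≈ 18.42 °C — above 0 °C, consistent with complete melting.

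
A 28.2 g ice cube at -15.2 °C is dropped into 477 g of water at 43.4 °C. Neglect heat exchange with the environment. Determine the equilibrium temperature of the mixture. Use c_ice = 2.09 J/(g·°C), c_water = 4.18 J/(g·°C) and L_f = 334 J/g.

Sum of m c ΔT and latent-heat terms is zero:
warm ice to 0 °C: 28.2·2.09·(0 − (-15.2)) = 895.86
  melt ice: 28.2·334 = 9418.8
  warm the meltwater: 117.88 T
  water: 1993.9(T − 43.4)
2111.7 T = 86534 − 10315 = 76219
T ≈ 36.09 °C — above 0 °C, consistent with complete melting.

T_f ≈ 36.1 °C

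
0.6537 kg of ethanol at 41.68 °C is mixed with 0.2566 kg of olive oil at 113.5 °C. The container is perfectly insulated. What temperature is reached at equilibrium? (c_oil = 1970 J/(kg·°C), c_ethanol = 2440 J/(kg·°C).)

T_f ≈ 59.0 °C

Heat lost by the oil equals heat gained by the ethanol:
0.2566*1970*(113.5 − T) = 0.6537*2440*(T − 41.68)
505.5(113.5 − T) = 1595(T − 41.68)
2100.5 T = 123855  ⇒  T ≈ 58.96 °C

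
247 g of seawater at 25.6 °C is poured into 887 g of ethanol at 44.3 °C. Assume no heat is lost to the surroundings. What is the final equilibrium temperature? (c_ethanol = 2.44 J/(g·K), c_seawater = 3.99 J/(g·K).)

T_f is the heat-capacity-weighted average of the initial temperatures:
T_f = (2164.3×44.3 + 985.53×25.6) / (2164.3 + 985.53)
    = 121107 / 3149.8 ≈ 38.45 °C

T_f ≈ 38.4 °C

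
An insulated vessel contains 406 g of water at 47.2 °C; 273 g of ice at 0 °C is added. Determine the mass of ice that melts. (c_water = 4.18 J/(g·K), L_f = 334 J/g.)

m_melted ≈ 240 g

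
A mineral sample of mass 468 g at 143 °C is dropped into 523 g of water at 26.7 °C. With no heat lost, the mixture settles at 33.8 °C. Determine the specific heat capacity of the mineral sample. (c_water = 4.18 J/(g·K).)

c ≈ 0.304 J/(g·K)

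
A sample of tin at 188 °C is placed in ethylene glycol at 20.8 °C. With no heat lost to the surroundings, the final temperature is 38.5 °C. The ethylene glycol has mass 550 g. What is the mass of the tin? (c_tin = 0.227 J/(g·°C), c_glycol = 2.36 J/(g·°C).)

m ≈ 677 g

Heat lost by the tin = heat gained by the glycol:
m×0.227×(188 − 38.5) = 550×2.36×(38.5 − 20.8)
33.94 m = 22975  ⇒  m ≈ 677 g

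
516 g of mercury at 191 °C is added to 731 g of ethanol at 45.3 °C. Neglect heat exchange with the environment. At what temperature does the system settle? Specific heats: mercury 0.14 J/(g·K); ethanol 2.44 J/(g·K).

T_f ≈ 51.0 °C

T_f is the heat-capacity-weighted average of the initial temperatures:
T_f = (72.24×191 + 1783.6×45.3) / (72.24 + 1783.6)
    = 94597 / 1855.9 ≈ 50.97 °C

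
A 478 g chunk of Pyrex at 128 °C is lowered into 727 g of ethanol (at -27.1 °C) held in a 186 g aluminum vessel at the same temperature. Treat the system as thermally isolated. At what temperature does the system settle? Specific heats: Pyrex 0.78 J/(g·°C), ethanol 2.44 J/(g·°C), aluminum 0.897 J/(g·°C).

T_f ≈ -2.1 °C

Net heat exchanged in the isolated system is zero:
478×0.78×(T − 128) + 727×2.44×(T − (-27.1)) + 186×0.897×(T − (-27.1)) = 0
372.84(T − 128) + 1773.9(T − (-27.1)) + 166.84(T − (-27.1)) = 0
2313.6 T = -4870
T = -4870/2313.6 ≈ -2.10 °C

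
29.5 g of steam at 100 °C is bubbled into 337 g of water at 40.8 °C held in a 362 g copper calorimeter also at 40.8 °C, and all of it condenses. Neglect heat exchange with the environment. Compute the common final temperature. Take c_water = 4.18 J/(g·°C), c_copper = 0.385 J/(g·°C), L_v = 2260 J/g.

T_f ≈ 85.1 °C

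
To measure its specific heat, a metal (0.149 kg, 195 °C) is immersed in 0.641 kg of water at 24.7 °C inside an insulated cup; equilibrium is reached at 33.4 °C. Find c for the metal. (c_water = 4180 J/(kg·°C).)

c ≈ 968 J/(kg·°C)

m_s c (T_s − T_f) = m_water c_water (T_f − T_0):
0.149·c·(195 − 33.4) = 0.641·4180·(33.4 − 24.7)
24.08 c = 23311  ⇒  c ≈ 968.1 J/(kg·°C)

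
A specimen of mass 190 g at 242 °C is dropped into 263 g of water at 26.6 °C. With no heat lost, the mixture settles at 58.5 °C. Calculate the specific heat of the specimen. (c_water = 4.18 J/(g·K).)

Heat gained plus heat lost sum to zero:
190×c×(58.5 − 242) + 263×4.18×(58.5 − 26.6) = 0
-34865 c = -35069
c = -35069/-34865 ≈ 1.006 J/(g·K)

c ≈ 1.01 J/(g·K)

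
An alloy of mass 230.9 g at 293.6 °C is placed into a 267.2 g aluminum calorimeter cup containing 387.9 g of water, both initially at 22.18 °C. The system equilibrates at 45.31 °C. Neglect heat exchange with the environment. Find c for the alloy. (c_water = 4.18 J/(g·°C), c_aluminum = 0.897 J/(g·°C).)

c ≈ 0.751 J/(g·°C)

Conservation of energy gives ΣQ = 0:
230.9×c×(45.31 − 293.6) + 387.9×4.18×(45.31 − 22.18) + 267.2×0.897×(45.31 − 22.18) = 0
-57330 c = -43047
c = -43047/-57330 ≈ 0.7509 J/(g·°C)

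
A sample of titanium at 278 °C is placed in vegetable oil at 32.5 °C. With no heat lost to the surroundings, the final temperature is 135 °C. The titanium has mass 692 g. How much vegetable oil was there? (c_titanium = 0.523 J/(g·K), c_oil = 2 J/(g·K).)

|Q_titanium| = |Q_oil|:
692×0.523×(278 − 135) = m×2×(135 − 32.5)
205 m = 51754  ⇒  m ≈ 252.5 g

m ≈ 252 g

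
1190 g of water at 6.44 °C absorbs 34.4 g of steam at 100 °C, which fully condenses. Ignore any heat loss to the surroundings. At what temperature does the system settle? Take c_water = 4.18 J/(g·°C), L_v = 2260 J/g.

Energy conservation, ΣQ = 0:
condense steam: −34.4×2260 = −77744; condensed water 100 °C→T: 143.79(T − 100); water warms: 1190×4.18×(T − 6.44) = 4974.2(T − 6.44)
5118 T = 77744 + 14379 + 32034 = 124157
T ≈ 24.26 °C (< 100 °C, so full condensation is consistent).

T_f ≈ 24.3 °C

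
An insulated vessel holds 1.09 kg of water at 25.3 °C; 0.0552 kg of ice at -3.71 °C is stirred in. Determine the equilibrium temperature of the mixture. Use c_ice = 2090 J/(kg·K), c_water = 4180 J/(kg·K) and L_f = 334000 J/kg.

T_f ≈ 20.1 °C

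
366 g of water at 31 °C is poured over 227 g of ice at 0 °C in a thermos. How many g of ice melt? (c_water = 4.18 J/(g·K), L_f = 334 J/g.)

m_melted ≈ 142 g

Water can give up m c ΔT = 366×4.18×31 = 47426 J before reaching 0 °C.
Melting all 227 g of ice would need 227×334 = 75818 J.
47426 J < 75818 J, so only part of the ice melts and the system sits at 0 °C.
m_melt = 47426 / L_f = 142 g.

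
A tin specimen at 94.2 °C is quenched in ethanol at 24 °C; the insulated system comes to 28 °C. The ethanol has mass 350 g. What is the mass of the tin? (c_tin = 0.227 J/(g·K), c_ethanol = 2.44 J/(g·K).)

m ≈ 227 g

Heat lost by the tin = heat gained by the ethanol:
m×0.227×(94.2 − 28) = 350×2.44×(28 − 24)
15.03 m = 3416  ⇒  m ≈ 227.3 g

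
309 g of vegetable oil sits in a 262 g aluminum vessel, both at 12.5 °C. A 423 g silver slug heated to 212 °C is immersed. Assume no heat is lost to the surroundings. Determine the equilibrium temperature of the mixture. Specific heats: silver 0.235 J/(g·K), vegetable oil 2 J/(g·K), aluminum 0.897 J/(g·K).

Net heat exchanged in the isolated system is zero:
423*0.235*(T − 212) + 309*2*(T − 12.5) + 262*0.897*(T − 12.5) = 0
99.41(T − 212) + 618(T − 12.5) + 235.01(T − 12.5) = 0
952.42 T = 31737
T ≈ 33.32 °C

T_f ≈ 33.3 °C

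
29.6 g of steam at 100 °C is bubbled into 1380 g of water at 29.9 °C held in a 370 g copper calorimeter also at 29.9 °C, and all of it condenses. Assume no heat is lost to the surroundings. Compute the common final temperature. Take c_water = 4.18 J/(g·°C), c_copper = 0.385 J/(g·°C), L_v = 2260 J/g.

T_f ≈ 42.4 °C

Taking heat into each body as positive, Σ m c ΔT = 0:
steam→water at 100 °C releases m L_v = 29.6·2260 = 66896
  condensed water 100 °C→T: 123.73(T − 100)
  water warms: 1380·4.18·(T − 29.9) = 5768.4(T − 29.9)
  copper cup: 370·0.385·(T − 29.9) = 142.45(T − 29.9)
6034.6 T = 66896 + 12373 + 176734 = 256003
T ≈ 42.42 °C, under the boiling point, so the assumption holds.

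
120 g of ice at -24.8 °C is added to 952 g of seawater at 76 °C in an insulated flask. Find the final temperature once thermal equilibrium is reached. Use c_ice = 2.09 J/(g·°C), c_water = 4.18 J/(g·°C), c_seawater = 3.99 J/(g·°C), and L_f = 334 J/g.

T_f ≈ 56.4 °C

Setting the total heat transfer to zero:
ice -24.8→0 °C: 120·2.09·24.8 = 6219.8; fusion: m_ice L_f = 120·334 = 40080; meltwater 0→T: 120·4.18·T = 501.6 T; seawater cools: 952·3.99·(T − 76) = 3798.5(T − 76)
4300.1 T = 288684 − 46300 = 242385
T ≈ 56.37 °C (positive, so assuming full melt was valid).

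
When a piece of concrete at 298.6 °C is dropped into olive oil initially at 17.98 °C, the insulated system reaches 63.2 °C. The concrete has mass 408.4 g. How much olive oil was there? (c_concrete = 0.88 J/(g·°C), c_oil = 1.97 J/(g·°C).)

Heat lost by the concrete = heat gained by the oil:
408.4·0.88·(298.6 − 63.2) = m·1.97·(63.2 − 17.98)
89.08 m = 84601  ⇒  m ≈ 949.7 g

m ≈ 950 g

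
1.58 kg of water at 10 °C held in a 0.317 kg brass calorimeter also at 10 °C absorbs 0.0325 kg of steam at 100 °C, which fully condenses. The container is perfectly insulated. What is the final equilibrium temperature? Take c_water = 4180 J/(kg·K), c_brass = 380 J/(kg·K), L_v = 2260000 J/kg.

Energy balance with sensible and latent terms:
latent heat released on condensation: 0.0325·2260000 = 73450
  condensate cools 100→T: 0.0325·4180·(T − 100) = 135.85(T − 100)
  original water: 6604.4(T − 10)
  cup: 120.46(T − 10)
6860.7 T = 73450 + 13585 + 67249 = 154284
T ≈ 22.49 °C (< 100 °C, so full condensation is consistent).

T_f ≈ 22.5 °C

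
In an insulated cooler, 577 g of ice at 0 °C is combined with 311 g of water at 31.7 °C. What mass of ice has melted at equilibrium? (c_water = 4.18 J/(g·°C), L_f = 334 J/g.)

m_melted ≈ 123 g

Heat available from the water dropping to 0 °C: 311·4.18·31.7 = 41209 J.
Melting all 577 g of ice would need 577·334 = 192718 J.
That's not enough to melt it all — equilibrium is at 0 °C with ice remaining.
m_melted·334 = 41209  ⇒  m_melted ≈ 123.4 g.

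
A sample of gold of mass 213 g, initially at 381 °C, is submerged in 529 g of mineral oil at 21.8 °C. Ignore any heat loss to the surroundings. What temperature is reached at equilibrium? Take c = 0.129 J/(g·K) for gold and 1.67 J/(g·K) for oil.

T_f = Σ m_i c_i T_i / Σ m_i c_i:
T_f = (27.48·381 + 883.43·21.8) / (27.48 + 883.43)
    = 29728 / 910.91 ≈ 32.64 °C

T_f ≈ 32.6 °C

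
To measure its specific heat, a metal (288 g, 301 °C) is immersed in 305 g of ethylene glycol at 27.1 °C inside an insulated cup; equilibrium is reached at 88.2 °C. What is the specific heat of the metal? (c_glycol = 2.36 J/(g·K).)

c ≈ 0.718 J/(g·K)

Heat lost by the metal = heat gained by the glycol:
288·c·(301 − 88.2) = 305·2.36·(88.2 − 27.1)
61286 c = 43980  ⇒  c ≈ 0.7176 J/(g·K)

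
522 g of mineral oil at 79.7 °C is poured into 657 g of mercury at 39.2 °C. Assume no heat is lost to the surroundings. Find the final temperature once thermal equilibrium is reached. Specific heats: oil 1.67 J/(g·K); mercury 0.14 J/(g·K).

T_f ≈ 75.8 °C

Setting the total heat transfer to zero:
522×1.67×(T − 79.7) + 657×0.14×(T − 39.2) = 0
963.72 T = 73083
T = 73083/963.72 ≈ 75.83 °C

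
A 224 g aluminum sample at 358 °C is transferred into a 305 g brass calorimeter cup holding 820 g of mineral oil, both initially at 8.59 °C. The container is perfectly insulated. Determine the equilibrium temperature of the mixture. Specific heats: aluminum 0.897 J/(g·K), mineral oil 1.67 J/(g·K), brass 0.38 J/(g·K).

T_f ≈ 50.2 °C

Heat gained plus heat lost sum to zero:
224×0.897×(T − 358) + 820×1.67×(T − 8.59) + 305×0.38×(T − 8.59) = 0
200.93(T − 358) + 1369.4(T − 8.59) + 115.9(T − 8.59) = 0
1686.2 T = 84691
T = 84691 / 1686.2 = 50.2 °C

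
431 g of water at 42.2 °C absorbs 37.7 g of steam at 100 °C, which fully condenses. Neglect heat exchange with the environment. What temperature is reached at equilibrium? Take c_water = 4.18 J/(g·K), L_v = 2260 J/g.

Setting the total heat transfer to zero:
steam→water at 100 °C releases m L_v = 37.7·2260 = 85202
  condensate cools 100→T: 37.7·4.18·(T − 100) = 157.59(T − 100)
  original water: 1801.6(T − 42.2)
1959.2 T = 85202 + 15759 + 76027 = 176987
T ≈ 90.34 °C (< 100 °C, so full condensation is consistent).

T_f ≈ 90.3 °C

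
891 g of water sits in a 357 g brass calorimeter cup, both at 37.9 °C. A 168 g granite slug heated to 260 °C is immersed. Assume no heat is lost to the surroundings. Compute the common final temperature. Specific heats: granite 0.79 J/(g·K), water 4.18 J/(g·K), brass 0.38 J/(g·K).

T_f ≈ 45.3 °C

Energy conservation, ΣQ = 0:
168*0.79*(T − 260) + 891*4.18*(T − 37.9) + 357*0.38*(T − 37.9) = 0
132.72(T − 260) + 3724.4(T − 37.9) + 135.66(T − 37.9) = 0
(132.72 + 3724.4 + 135.66) T = 132.72*260 + 3724.4*37.9 + 135.66*37.9
T = 180803/3992.8 ≈ 45.28 °C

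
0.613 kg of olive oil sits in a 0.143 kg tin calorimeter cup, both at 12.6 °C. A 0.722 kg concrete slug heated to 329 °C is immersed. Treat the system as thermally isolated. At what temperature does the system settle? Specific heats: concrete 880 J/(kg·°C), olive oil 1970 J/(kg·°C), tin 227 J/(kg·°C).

T_f ≈ 119.8 °C

Setting the total heat transfer to zero:
0.722×880×(T − 329) + 0.613×1970×(T − 12.6) + 0.143×227×(T − 12.6) = 0
635.36(T − 329) + 1207.6(T − 12.6) + 32.46(T − 12.6) = 0
(635.36 + 1207.6 + 32.46) T = 635.36×329 + 1207.6×12.6 + 32.46×12.6
T = 224658/1875.4 ≈ 119.79 °C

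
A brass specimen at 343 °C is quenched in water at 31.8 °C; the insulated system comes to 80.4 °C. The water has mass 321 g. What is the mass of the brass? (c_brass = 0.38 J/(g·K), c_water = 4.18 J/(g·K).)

Taking heat into each body as positive, Σ m c ΔT = 0:
m·0.38·(80.4 − 343) + 321·4.18·(80.4 − 31.8) = 0
-99.79 m = -65211
m = -65211/-99.79 ≈ 653.5 g

m ≈ 653 g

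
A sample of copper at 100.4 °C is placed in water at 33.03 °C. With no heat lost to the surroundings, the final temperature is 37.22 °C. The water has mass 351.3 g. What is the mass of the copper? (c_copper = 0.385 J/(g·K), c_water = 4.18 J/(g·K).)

m ≈ 253 g

Heat gained plus heat lost sum to zero:
m×0.385×(37.22 − 100.4) + 351.3×4.18×(37.22 − 33.03) = 0
-24.32 m = -6152.7
m = -6152.7/-24.32 ≈ 252.9 g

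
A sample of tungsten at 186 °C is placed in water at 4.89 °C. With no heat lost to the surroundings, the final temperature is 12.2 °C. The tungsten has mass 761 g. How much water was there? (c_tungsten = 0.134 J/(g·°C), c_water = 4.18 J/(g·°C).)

|Q_tungsten| = |Q_water|:
761×0.134×(186 − 12.2) = m×4.18×(12.2 − 4.89)
30.56 m = 17723  ⇒  m ≈ 580 g

m ≈ 580 g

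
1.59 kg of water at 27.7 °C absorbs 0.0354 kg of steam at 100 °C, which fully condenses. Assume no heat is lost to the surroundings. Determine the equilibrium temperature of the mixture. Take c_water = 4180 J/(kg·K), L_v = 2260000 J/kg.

Conservation of energy gives ΣQ = 0:
latent heat released on condensation: 0.0354·2260000 = 80004
  condensate cools 100→T: 0.0354·4180·(T − 100) = 147.97(T − 100)
  original water: 6646.2(T − 27.7)
6794.2 T = 80004 + 14797 + 184100 = 278901
T ≈ 41.05 °C, under the boiling point, so the assumption holds.

T_f ≈ 41.1 °C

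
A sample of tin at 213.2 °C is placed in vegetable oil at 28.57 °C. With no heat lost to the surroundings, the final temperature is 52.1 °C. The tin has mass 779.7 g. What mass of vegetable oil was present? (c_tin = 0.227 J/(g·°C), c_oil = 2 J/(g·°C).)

Heat lost by the tin = heat gained by the oil:
779.7·0.227·(213.2 − 52.1) = m·2·(52.1 − 28.57)
47.06 m = 28513  ⇒  m ≈ 605.9 g

m ≈ 606 g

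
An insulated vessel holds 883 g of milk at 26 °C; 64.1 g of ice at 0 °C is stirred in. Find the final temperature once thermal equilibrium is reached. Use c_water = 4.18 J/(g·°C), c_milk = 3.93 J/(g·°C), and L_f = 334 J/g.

T_f ≈ 18.4 °C

Conservation of energy gives ΣQ = 0:
melt ice: 64.1·334 = 21409
  meltwater 0→T: 64.1·4.18·T = 267.94 T
  milk cools: 883·3.93·(T − 26) = 3470.2(T − 26)
3738.1 T = 90225 − 21409 = 68816
T ≈ 18.41 °C. Since T > 0 °C, the all-ice-melts assumption holds.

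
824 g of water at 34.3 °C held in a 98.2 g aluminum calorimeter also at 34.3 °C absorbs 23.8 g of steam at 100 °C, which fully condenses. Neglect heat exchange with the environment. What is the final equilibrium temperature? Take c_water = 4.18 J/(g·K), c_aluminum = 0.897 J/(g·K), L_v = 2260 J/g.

T_f ≈ 50.9 °C

Energy balance with sensible and latent terms:
latent heat released on condensation: 23.8·2260 = 53788; condensed water 100 °C→T: 99.48(T − 100); water warms: 824·4.18·(T − 34.3) = 3444.3(T − 34.3); aluminum cup: 98.2·0.897·(T − 34.3) = 88.09(T − 34.3)
3631.9 T = 53788 + 9948.4 + 121162 = 184898
T ≈ 50.91 °C — below 100 °C, confirming all the steam condensed.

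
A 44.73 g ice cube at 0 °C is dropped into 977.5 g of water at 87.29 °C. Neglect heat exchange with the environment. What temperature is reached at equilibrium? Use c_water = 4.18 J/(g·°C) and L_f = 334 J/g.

T_f ≈ 80.0 °C

Taking heat into each body as positive, Σ m c ΔT = 0:
latent heat to melt: 44.73×334 = 14940; meltwater 0→T: 44.73×4.18×T = 186.97 T; water cools: 977.5×4.18×(T − 87.29) = 4085.9(T − 87.29)
4272.9 T = 356663 − 14940 = 341723
T ≈ 79.97 °C (positive, so assuming full melt was valid).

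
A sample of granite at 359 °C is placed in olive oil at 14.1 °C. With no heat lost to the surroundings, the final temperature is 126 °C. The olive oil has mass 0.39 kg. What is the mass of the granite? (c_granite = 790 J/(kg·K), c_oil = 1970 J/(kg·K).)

Net heat exchanged in the isolated system is zero:
m×790×(126 − 359) + 0.39×1970×(126 − 14.1) = 0
-184070 m = -85973
m = -85973/-184070 ≈ 0.4671 kg

m ≈ 0.467 kg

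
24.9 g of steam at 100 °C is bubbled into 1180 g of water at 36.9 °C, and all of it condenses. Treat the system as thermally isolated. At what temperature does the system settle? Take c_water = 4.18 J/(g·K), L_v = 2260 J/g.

Heat gained plus heat lost sum to zero:
condense steam: −24.9×2260 = −56274
  condensate cools 100→T: 24.9×4.18×(T − 100) = 104.08(T − 100)
  water warms: 1180×4.18×(T − 36.9) = 4932.4(T − 36.9)
5036.5 T = 56274 + 10408 + 182006 = 248688
T ≈ 49.38 °C (< 100 °C, so full condensation is consistent).

T_f ≈ 49.4 °C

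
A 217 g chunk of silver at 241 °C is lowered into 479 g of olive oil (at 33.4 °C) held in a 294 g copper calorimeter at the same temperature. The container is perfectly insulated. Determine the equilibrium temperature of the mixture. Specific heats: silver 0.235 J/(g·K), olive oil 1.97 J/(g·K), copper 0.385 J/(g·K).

Taking heat into each body as positive, Σ m c ΔT = 0:
217*0.235*(T − 241) + 479*1.97*(T − 33.4) + 294*0.385*(T − 33.4) = 0
1107.8 T = 47588
T = 47588 / 1107.8 = 43 °C

T_f ≈ 43.0 °C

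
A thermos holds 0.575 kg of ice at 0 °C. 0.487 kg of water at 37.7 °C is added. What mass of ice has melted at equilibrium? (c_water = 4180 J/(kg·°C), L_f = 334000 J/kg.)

Water can give up m c ΔT = 0.487×4180×37.7 = 76744 J before reaching 0 °C.
Fully melting the ice requires m_ice L_f = 0.575×334000 = 192050 J.
That's not enough to melt it all — equilibrium is at 0 °C with ice remaining.
m_melted×334000 = 76744  ⇒  m_melted ≈ 0.2298 kg.

m_melted ≈ 0.23 kg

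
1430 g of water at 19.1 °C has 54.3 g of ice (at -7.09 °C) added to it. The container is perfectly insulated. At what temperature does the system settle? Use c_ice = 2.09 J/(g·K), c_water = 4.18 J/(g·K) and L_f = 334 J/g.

T_f ≈ 15.3 °C

Net heat exchanged in the isolated system is zero:
ice -7.09→0 °C: 54.3×2.09×7.09 = 804.62
  melt ice: 54.3×334 = 18136
  meltwater 0→T: 54.3×4.18×T = 226.97 T
  water: 5977.4(T − 19.1)
6204.4 T = 114168 − 18941 = 95228
T ≈ 15.35 °C — above 0 °C, consistent with complete melting.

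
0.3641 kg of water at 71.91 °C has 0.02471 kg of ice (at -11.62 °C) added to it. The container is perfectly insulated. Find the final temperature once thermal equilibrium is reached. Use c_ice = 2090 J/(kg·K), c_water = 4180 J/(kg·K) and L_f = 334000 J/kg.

Conservation of energy gives ΣQ = 0:
warm ice to 0 °C: 0.02471×2090×(0 − (-11.62)) = 600.1
  latent heat to melt: 0.02471×334000 = 8253.1
  warm the meltwater: 103.29 T
  water cools: 0.3641×4180×(T − 71.91) = 1521.9(T − 71.91)
1625.2 T = 109443 − 8853.2 = 100589
T ≈ 61.89 °C. Since T > 0 °C, the all-ice-melts assumption holds.

T_f ≈ 61.9 °C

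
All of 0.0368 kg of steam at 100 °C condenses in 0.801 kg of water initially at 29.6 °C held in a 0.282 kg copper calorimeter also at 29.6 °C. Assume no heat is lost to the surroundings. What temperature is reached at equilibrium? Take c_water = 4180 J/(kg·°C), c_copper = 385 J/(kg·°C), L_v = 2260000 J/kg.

Let T be the final temperature. ΣQ_i = 0:
condense steam: −0.0368×2260000 = −83168; condensate cools 100→T: 0.0368×4180×(T − 100) = 153.82(T − 100); original water: 3348.2(T − 29.6); copper cup: 0.282×385×(T − 29.6) = 108.57(T − 29.6)
3610.6 T = 83168 + 15382 + 102320 = 200870
T ≈ 55.63 °C — below 100 °C, confirming all the steam condensed.

T_f ≈ 55.6 °C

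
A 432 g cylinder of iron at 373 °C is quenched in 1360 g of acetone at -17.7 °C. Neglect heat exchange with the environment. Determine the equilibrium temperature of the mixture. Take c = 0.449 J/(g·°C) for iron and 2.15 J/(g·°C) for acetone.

|Q_iron| = |Q_acetone|:
432·0.449·(373 − T) = 1360·2.15·(T − (-17.7))
193.97(373 − T) = 2924(T − (-17.7))
3118 T = 20595  ⇒  T ≈ 6.61 °C

T_f ≈ 6.6 °C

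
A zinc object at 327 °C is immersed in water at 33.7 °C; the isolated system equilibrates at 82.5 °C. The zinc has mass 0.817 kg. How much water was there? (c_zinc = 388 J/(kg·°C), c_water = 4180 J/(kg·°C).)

|Q_zinc| = |Q_water|:
0.817·388·(327 − 82.5) = m·4180·(82.5 − 33.7)
203984 m = 77506  ⇒  m ≈ 0.38 kg

m ≈ 0.38 kg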